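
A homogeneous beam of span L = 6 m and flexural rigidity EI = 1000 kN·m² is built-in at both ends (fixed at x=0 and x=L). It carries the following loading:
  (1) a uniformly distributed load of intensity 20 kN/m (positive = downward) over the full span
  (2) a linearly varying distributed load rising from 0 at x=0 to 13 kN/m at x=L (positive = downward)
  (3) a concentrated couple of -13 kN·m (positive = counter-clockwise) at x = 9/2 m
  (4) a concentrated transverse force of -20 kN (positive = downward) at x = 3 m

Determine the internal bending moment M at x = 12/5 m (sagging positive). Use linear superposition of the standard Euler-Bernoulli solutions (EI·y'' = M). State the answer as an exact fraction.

M(12/5) = 46201/2000 kN·m

Load 1 — uniform load w=20 kN/m over full span:
  M_1 = wLx/2 - wL²/12 - wx²/2 = 20·6·(12/5)/2 - 20·6²/12 - 20·(12/5)²/2 = 132/5 kN·m
Load 2 — triangular load w₀=13 kN/m (0→w₀ over full span):
  M_2 = 3w₀Lx/20 - w₀L²/30 - w₀x³/(6L) = 3·13·6·(12/5)/20 - 13·6²/30 - 13·(12/5)³/(6·6) = 936/125 kN·m
Load 3 — applied couple M₀=-13 kN·m at a=9/2 m (b=L-a=3/2):
  M_3 = R_Ax - M_A  [x≤a] with R_A=-39/16, M_A=-65/16 = (-39/16)·(12/5) - (-65/16) = -143/80 kN·m
Load 4 — point force P=-20 kN at a=3 m (b=L-a=3):
  M_4 = Pb²(3a+b)x/L³ - Pab²/L²  [x≤a] = (-20)·3²·(3·3+3)·(12/5)/6³ - (-20)·3·3²/6² = -9 kN·m
Superposition: M = Σ M_i = 46201/2000 kN·m ≈ 23.100500 kN·m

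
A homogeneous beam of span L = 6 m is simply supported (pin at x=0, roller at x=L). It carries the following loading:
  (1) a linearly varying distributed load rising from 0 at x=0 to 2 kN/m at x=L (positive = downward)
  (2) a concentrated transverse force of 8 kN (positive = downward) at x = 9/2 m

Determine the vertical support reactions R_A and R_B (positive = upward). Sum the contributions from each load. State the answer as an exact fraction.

Load 1 — triangular load w₀=2 kN/m (0→w₀ over full span):
  R_A = w₀L/6 = 2·6/6 = 2 kN
  R_B = w₀L/3 = 2·6/3 = 4 kN
Load 2 — point force P=8 kN at a=9/2 m (b=L-a=3/2):
  R_A = Pb/L = 8·(3/2)/6 = 2 kN
  R_B = Pa/L = 8·(9/2)/6 = 6 kN
Superposition: R_A = 4 kN, R_B = 10 kN

R_A = 4 kN, R_B = 10 kN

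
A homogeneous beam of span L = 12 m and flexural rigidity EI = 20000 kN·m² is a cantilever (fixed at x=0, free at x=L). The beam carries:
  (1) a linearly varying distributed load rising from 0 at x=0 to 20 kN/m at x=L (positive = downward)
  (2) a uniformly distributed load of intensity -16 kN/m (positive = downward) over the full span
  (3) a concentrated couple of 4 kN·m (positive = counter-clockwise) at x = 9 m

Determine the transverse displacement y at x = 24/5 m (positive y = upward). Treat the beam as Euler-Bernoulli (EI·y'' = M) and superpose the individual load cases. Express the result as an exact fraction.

Load 1 — triangular load w₀=20 kN/m (0→w₀ over full span):
  y_1 = (w₀Lx³/12-w₀L²x²/6-w₀x⁵/(120L))/EI = (20·12·(24/5)³/12-20·12²·(24/5)²/6-20·(24/5)⁵/(120·12))/20000 = -867456/1953125 m
Load 2 — uniform load w=-16 kN/m over full span:
  y_2 = -wx²(x²-4Lx+6L²)/(24EI) = -(-16)·(24/5)²·((24/5)²-4·12·(24/5)+6·12²)/(24·20000) = 196992/390625 m
Load 3 — applied couple M₀=4 kN·m at a=9 m (b=L-a=3):
  y_3 = M₀x²/(2EI)  [x≤a] = 4·(24/5)²/(2·20000) = 36/15625 m
Superposition: y = Σ y_i = 122004/1953125 m ≈ 0.062466 m

y(24/5) = 122004/1953125 m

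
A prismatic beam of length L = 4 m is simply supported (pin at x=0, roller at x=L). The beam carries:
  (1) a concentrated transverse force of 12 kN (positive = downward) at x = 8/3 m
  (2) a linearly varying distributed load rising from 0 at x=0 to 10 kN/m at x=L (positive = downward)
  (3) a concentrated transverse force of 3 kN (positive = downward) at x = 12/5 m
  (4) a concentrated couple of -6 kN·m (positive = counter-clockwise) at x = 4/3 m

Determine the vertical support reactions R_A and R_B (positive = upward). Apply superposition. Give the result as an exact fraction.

Load 1 — point force P=12 kN at a=8/3 m (b=L-a=4/3):
  R_A = Pb/L = 12·(4/3)/4 = 4 kN
  R_B = Pa/L = 12·(8/3)/4 = 8 kN
Load 2 — triangular load w₀=10 kN/m (0→w₀ over full span):
  R_A = w₀L/6 = 10·4/6 = 20/3 kN
  R_B = w₀L/3 = 10·4/3 = 40/3 kN
Load 3 — point force P=3 kN at a=12/5 m (b=L-a=8/5):
  R_A = Pb/L = 3·(8/5)/4 = 6/5 kN
  R_B = Pa/L = 3·(12/5)/4 = 9/5 kN
Load 4 — applied couple M₀=-6 kN·m at a=4/3 m (b=L-a=8/3):
  R_A = M₀/L = (-6)/4 = -3/2 kN
  R_B = -M₀/L = -(-6)/4 = 3/2 kN
Superposition: R_A = 311/30 kN, R_B = 739/30 kN

R_A = 311/30 kN, R_B = 739/30 kN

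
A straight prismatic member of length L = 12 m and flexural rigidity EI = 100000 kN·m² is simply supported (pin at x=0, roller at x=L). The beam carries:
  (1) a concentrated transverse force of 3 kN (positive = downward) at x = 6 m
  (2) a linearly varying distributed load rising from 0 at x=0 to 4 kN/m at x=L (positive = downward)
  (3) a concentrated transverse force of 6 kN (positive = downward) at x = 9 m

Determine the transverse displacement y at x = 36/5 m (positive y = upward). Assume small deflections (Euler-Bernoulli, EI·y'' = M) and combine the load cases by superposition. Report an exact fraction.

Load 1 — point force P=3 kN at a=6 m (b=L-a=6):
  y_1 = -Pa(L-x)(2Lx-a²-x²)/(6LEI)  [x>a] = -3·6·(12-(36/5))·(2·12·(36/5)-6²-(36/5)²)/(6·12·100000) = -1593/1562500 m
Load 2 — triangular load w₀=4 kN/m (0→w₀ over full span):
  y_2 = -w₀x(7L⁴-10L²x²+3x⁴)/(360LEI) = -4·(36/5)·(7·12⁴-10·12²·(36/5)²+3·(36/5)⁴)/(360·12·100000) = -255744/48828125 m
Load 3 — point force P=6 kN at a=9 m (b=L-a=3):
  y_3 = -Pbx(L²-b²-x²)/(6LEI)  [x≤a] = -6·3·(36/5)·(12²-3²-(36/5)²)/(6·12·100000) = -18711/12500000 m
Superposition: y = Σ y_i = -12115683/1562500000 m ≈ -0.007754 m

y(36/5) = -12115683/1562500000 m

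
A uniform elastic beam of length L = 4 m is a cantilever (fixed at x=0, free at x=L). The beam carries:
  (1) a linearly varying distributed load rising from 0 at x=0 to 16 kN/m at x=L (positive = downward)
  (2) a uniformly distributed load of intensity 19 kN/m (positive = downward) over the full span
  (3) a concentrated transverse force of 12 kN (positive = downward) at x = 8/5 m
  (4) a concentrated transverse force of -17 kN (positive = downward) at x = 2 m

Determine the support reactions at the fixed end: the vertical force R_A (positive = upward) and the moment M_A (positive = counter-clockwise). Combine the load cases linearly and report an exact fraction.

R_A = 103 kN, M_A = 3338/15 kN·m

Load 1 — triangular load w₀=16 kN/m (0→w₀ over full span):
  R_A = w₀L/2 = 16·4/2 = 32 kN
  M_A = w₀L²/3 = 16·4²/3 = 256/3 kN·m
Load 2 — uniform load w=19 kN/m over full span:
  R_A = wL = 19·4 = 76 kN
  M_A = wL²/2 = 19·4²/2 = 152 kN·m
Load 3 — point force P=12 kN at a=8/5 m (b=L-a=12/5):
  R_A = P = 12 kN
  M_A = Pa = 12·(8/5) = 96/5 kN·m
Load 4 — point force P=-17 kN at a=2 m (b=L-a=2):
  R_A = P = (-17) = -17 kN
  M_A = Pa = (-17)·2 = -34 kN·m
Superposition: R_A = 103 kN, M_A = 3338/15 kN·m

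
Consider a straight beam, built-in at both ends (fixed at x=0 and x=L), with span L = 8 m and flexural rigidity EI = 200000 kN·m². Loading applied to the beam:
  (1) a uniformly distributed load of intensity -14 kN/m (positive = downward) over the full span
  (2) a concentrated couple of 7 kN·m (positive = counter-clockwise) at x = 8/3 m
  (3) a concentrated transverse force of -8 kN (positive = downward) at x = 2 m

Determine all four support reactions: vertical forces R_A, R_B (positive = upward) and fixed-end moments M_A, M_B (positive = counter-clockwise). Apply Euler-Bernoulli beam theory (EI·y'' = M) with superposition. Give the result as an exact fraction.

R_A = -739/12 kN, M_A = -251/3 kN·m, R_B = -701/12 kN, M_B = 80 kN·m

Load 1 — uniform load w=-14 kN/m over full span:
  R_A = wL/2 = (-14)·8/2 = -56 kN
  M_A = wL²/12 = (-14)·8²/12 = -224/3 kN·m
  R_B = wL/2 = (-14)·8/2 = -56 kN
  M_B = -wL²/12 = -(-14)·8²/12 = 224/3 kN·m
Load 2 — applied couple M₀=7 kN·m at a=8/3 m (b=L-a=16/3):
  R_A = 6M₀ab/L³ = 6·7·(8/3)·(16/3)/8³ = 7/6 kN
  M_A = M₀b(2a-b)/L² = 7·(16/3)·(2·(8/3)-(16/3))/8² = 0 kN·m
  R_B = -6M₀ab/L³ = -6·7·(8/3)·(16/3)/8³ = -7/6 kN
  M_B = M₀a(2b-a)/L² = 7·(8/3)·(2·(16/3)-(8/3))/8² = 7/3 kN·m
Load 3 — point force P=-8 kN at a=2 m (b=L-a=6):
  R_A = Pb²(3a+b)/L³ = (-8)·6²·(3·2+6)/8³ = -27/4 kN
  M_A = Pab²/L² = (-8)·2·6²/8² = -9 kN·m
  R_B = Pa²(a+3b)/L³ = (-8)·2²·(2+3·6)/8³ = -5/4 kN
  M_B = -Pa²b/L² = -(-8)·2²·6/8² = 3 kN·m
Superposition: R_A = -739/12 kN, M_A = -251/3 kN·m, R_B = -701/12 kN, M_B = 80 kN·m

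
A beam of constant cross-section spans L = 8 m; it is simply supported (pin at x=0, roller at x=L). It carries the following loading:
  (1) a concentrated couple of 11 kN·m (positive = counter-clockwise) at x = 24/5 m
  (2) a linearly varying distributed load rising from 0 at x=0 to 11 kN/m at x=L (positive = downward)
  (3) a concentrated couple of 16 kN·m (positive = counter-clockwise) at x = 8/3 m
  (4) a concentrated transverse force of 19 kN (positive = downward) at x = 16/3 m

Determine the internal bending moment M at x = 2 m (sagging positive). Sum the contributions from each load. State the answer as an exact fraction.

M(2) = 563/12 kN·m

Load 1 — applied couple M₀=11 kN·m at a=24/5 m (b=L-a=16/5):
  M_1 = M₀x/L  [x≤a] = 11·2/8 = 11/4 kN·m
Load 2 — triangular load w₀=11 kN/m (0→w₀ over full span):
  M_2 = w₀Lx/6 - w₀x³/(6L) = 11·8·2/6 - 11·2³/(6·8) = 55/2 kN·m
Load 3 — applied couple M₀=16 kN·m at a=8/3 m (b=L-a=16/3):
  M_3 = M₀x/L  [x≤a] = 16·2/8 = 4 kN·m
Load 4 — point force P=19 kN at a=16/3 m (b=L-a=8/3):
  M_4 = Pbx/L  [x≤a] = 19·(8/3)·2/8 = 38/3 kN·m
Superposition: M = Σ M_i = 563/12 kN·m ≈ 46.916667 kN·m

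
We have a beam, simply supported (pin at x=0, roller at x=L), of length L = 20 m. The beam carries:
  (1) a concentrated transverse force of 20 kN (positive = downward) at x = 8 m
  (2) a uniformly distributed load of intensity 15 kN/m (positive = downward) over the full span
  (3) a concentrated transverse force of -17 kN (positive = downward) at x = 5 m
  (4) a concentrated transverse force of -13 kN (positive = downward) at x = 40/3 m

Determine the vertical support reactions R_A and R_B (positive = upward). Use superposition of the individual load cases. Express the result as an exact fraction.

R_A = 1739/12 kN, R_B = 1741/12 kN

Load 1 — point force P=20 kN at a=8 m (b=L-a=12):
  R_A = Pb/L = 20·12/20 = 12 kN
  R_B = Pa/L = 20·8/20 = 8 kN
Load 2 — uniform load w=15 kN/m over full span:
  R_A = wL/2 = 15·20/2 = 150 kN
  R_B = wL/2 = 15·20/2 = 150 kN
Load 3 — point force P=-17 kN at a=5 m (b=L-a=15):
  R_A = Pb/L = (-17)·15/20 = -51/4 kN
  R_B = Pa/L = (-17)·5/20 = -17/4 kN
Load 4 — point force P=-13 kN at a=40/3 m (b=L-a=20/3):
  R_A = Pb/L = (-13)·(20/3)/20 = -13/3 kN
  R_B = Pa/L = (-13)·(40/3)/20 = -26/3 kN
Superposition: R_A = 1739/12 kN, R_B = 1741/12 kN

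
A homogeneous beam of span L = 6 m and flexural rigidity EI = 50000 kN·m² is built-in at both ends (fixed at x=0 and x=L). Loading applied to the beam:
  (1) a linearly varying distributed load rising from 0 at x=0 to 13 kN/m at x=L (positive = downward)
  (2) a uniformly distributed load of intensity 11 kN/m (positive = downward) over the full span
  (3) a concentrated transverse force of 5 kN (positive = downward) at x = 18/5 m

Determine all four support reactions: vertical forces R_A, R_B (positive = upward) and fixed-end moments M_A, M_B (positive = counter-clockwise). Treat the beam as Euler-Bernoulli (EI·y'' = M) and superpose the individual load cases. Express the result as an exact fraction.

Load 1 — triangular load w₀=13 kN/m (0→w₀ over full span):
  R_A = 3w₀L/20 = 3·13·6/20 = 117/10 kN
  M_A = w₀L²/30 = 13·6²/30 = 78/5 kN·m
  R_B = 7w₀L/20 = 7·13·6/20 = 273/10 kN
  M_B = -w₀L²/20 = -13·6²/20 = -117/5 kN·m
Load 2 — uniform load w=11 kN/m over full span:
  R_A = wL/2 = 11·6/2 = 33 kN
  M_A = wL²/12 = 11·6²/12 = 33 kN·m
  R_B = wL/2 = 11·6/2 = 33 kN
  M_B = -wL²/12 = -11·6²/12 = -33 kN·m
Load 3 — point force P=5 kN at a=18/5 m (b=L-a=12/5):
  R_A = Pb²(3a+b)/L³ = 5·(12/5)²·(3·(18/5)+(12/5))/6³ = 44/25 kN
  M_A = Pab²/L² = 5·(18/5)·(12/5)²/6² = 72/25 kN·m
  R_B = Pa²(a+3b)/L³ = 5·(18/5)²·((18/5)+3·(12/5))/6³ = 81/25 kN
  M_B = -Pa²b/L² = -5·(18/5)²·(12/5)/6² = -108/25 kN·m
Superposition: R_A = 2323/50 kN, M_A = 1287/25 kN·m, R_B = 3177/50 kN, M_B = -1518/25 kN·m

R_A = 2323/50 kN, M_A = 1287/25 kN·m, R_B = 3177/50 kN, M_B = -1518/25 kN·m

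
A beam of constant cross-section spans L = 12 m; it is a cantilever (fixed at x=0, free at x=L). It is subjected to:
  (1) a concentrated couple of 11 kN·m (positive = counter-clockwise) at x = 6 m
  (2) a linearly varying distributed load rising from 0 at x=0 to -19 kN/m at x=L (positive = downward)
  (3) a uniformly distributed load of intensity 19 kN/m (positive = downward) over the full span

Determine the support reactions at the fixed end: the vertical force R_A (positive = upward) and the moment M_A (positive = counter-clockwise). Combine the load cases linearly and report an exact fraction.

Load 1 — applied couple M₀=11 kN·m at a=6 m (b=L-a=6):
  R_A = 0 kN
  M_A = -M₀ = -11 kN·m
Load 2 — triangular load w₀=-19 kN/m (0→w₀ over full span):
  R_A = w₀L/2 = (-19)·12/2 = -114 kN
  M_A = w₀L²/3 = (-19)·12²/3 = -912 kN·m
Load 3 — uniform load w=19 kN/m over full span:
  R_A = wL = 19·12 = 228 kN
  M_A = wL²/2 = 19·12²/2 = 1368 kN·m
Superposition: R_A = 114 kN, M_A = 445 kN·m

R_A = 114 kN, M_A = 445 kN·m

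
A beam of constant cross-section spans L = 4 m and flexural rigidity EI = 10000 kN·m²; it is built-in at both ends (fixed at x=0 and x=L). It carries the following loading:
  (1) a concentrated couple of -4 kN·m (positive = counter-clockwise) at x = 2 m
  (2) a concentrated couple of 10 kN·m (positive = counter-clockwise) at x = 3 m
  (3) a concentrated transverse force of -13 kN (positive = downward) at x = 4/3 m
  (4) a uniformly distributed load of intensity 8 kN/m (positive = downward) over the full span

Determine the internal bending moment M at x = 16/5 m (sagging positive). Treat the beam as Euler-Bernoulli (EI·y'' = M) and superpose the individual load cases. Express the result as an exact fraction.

M(16/5) = -5753/1800 kN·m

Load 1 — applied couple M₀=-4 kN·m at a=2 m (b=L-a=2):
  M_1 = R_Ax - M_A - M₀  [x>a] with R_A=-3/2, M_A=-1 = (-3/2)·(16/5) - (-1) - (-4) = 1/5 kN·m
Load 2 — applied couple M₀=10 kN·m at a=3 m (b=L-a=1):
  M_2 = R_Ax - M_A - M₀  [x>a] with R_A=45/16, M_A=25/8 = (45/16)·(16/5) - (25/8) - 10 = -33/8 kN·m
Load 3 — point force P=-13 kN at a=4/3 m (b=L-a=8/3):
  M_3 = Pa²(a+3b)(L-x)/L³ - Pa²b/L²  [x>a] = (-13)·(4/3)²·((4/3)+3·(8/3))·(4-(16/5))/4³ - (-13)·(4/3)²·(8/3)/4² = 52/45 kN·m
Load 4 — uniform load w=8 kN/m over full span:
  M_4 = wLx/2 - wL²/12 - wx²/2 = 8·4·(16/5)/2 - 8·4²/12 - 8·(16/5)²/2 = -32/75 kN·m
Superposition: M = Σ M_i = -5753/1800 kN·m ≈ -3.196111 kN·m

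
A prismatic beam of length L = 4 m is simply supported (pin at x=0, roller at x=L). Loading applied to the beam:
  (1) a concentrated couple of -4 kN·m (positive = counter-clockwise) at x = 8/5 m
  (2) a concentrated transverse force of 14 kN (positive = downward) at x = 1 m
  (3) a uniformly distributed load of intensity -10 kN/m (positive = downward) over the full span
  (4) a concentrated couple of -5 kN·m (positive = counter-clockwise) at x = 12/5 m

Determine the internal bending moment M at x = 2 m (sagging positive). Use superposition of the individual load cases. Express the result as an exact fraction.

M(2) = -27/2 kN·m

Load 1 — applied couple M₀=-4 kN·m at a=8/5 m (b=L-a=12/5):
  M_1 = M₀x/L - M₀  [x>a] = (-4)·2/4 - (-4) = 2 kN·m
Load 2 — point force P=14 kN at a=1 m (b=L-a=3):
  M_2 = Pa(L-x)/L  [x>a] = 14·1·(4-2)/4 = 7 kN·m
Load 3 — uniform load w=-10 kN/m over full span:
  M_3 = wx(L-x)/2 = (-10)·2·(4-2)/2 = -20 kN·m
Load 4 — applied couple M₀=-5 kN·m at a=12/5 m (b=L-a=8/5):
  M_4 = M₀x/L  [x≤a] = (-5)·2/4 = -5/2 kN·m
Superposition: M = Σ M_i = -27/2 kN·m ≈ -13.500000 kN·m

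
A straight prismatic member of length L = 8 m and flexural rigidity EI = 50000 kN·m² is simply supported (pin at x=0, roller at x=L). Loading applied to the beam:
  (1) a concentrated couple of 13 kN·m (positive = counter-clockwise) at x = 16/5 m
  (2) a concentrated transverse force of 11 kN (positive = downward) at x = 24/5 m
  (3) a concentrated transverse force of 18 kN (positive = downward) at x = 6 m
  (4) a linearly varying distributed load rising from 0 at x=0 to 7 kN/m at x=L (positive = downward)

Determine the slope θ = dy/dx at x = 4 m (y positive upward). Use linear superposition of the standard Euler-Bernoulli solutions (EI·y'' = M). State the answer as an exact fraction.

Load 1 — applied couple M₀=13 kN·m at a=16/5 m (b=L-a=24/5):
  θ_1 = (M₀x²/(2L)-M₀(x-a)+C₁)/EI  [x>a] with C₁=M₀(3b²-L²)/(6L)=104/75 = (13·4²/(2·8)-13·(4-(16/5))+(104/75))/50000 = 299/3750000 rad
Load 2 — point force P=11 kN at a=24/5 m (b=L-a=16/5):
  θ_2 = -Pb(L²-b²-3x²)/(6LEI)  [x≤a] = -11·(16/5)·(8²-(16/5)²-3·4²)/(6·8·50000) = -33/390625 rad
Load 3 — point force P=18 kN at a=6 m (b=L-a=2):
  θ_3 = -Pb(L²-b²-3x²)/(6LEI)  [x≤a] = -18·2·(8²-2²-3·4²)/(6·8·50000) = -9/50000 rad
Load 4 — triangular load w₀=7 kN/m (0→w₀ over full span):
  θ_4 = -w₀(7L⁴-30L²x²+15x⁴)/(360LEI) = -7·(7·8⁴-30·8²·4²+15·4⁴)/(360·8·50000) = -49/562500 rad
Superposition: θ = Σ θ_i = -3823/14062500 rad ≈ -0.000272 rad

θ(4) = -3823/14062500 rad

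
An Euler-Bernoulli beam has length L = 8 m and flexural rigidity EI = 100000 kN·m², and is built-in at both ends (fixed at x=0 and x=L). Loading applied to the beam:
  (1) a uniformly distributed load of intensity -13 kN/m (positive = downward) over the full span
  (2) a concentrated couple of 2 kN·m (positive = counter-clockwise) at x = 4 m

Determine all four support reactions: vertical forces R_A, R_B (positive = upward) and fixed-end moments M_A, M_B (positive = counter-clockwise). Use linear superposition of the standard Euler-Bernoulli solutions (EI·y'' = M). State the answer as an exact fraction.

Load 1 — uniform load w=-13 kN/m over full span:
  R_A = wL/2 = (-13)·8/2 = -52 kN
  M_A = wL²/12 = (-13)·8²/12 = -208/3 kN·m
  R_B = wL/2 = (-13)·8/2 = -52 kN
  M_B = -wL²/12 = -(-13)·8²/12 = 208/3 kN·m
Load 2 — applied couple M₀=2 kN·m at a=4 m (b=L-a=4):
  R_A = 6M₀ab/L³ = 6·2·4·4/8³ = 3/8 kN
  M_A = M₀b(2a-b)/L² = 2·4·(2·4-4)/8² = 1/2 kN·m
  R_B = -6M₀ab/L³ = -6·2·4·4/8³ = -3/8 kN
  M_B = M₀a(2b-a)/L² = 2·4·(2·4-4)/8² = 1/2 kN·m
Superposition: R_A = -413/8 kN, M_A = -413/6 kN·m, R_B = -419/8 kN, M_B = 419/6 kN·m

R_A = -413/8 kN, M_A = -413/6 kN·m, R_B = -419/8 kN, M_B = 419/6 kN·m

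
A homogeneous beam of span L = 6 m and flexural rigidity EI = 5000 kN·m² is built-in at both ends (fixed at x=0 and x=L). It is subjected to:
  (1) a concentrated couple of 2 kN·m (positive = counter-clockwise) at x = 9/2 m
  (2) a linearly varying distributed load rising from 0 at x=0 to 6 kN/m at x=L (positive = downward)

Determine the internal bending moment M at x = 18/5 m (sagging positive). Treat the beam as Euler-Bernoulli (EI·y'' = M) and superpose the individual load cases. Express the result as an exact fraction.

M(18/5) = 5189/1000 kN·m

Load 1 — applied couple M₀=2 kN·m at a=9/2 m (b=L-a=3/2):
  M_1 = R_Ax - M_A  [x≤a] with R_A=3/8, M_A=5/8 = (3/8)·(18/5) - (5/8) = 29/40 kN·m
Load 2 — triangular load w₀=6 kN/m (0→w₀ over full span):
  M_2 = 3w₀Lx/20 - w₀L²/30 - w₀x³/(6L) = 3·6·6·(18/5)/20 - 6·6²/30 - 6·(18/5)³/(6·6) = 558/125 kN·m
Superposition: M = Σ M_i = 5189/1000 kN·m ≈ 5.189000 kN·m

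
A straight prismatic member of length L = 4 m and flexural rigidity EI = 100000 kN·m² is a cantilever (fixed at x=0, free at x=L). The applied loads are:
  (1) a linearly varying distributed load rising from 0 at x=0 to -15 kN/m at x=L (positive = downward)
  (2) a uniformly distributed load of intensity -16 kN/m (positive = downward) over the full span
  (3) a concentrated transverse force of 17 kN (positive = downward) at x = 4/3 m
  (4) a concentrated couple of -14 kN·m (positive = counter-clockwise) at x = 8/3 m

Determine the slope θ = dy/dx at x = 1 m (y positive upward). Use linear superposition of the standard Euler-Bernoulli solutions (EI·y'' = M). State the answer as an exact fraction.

θ(1) = 4341/3200000 rad

Load 1 — triangular load w₀=-15 kN/m (0→w₀ over full span):
  θ_1 = (w₀Lx²/4-w₀L²x/3-w₀x⁴/(24L))/EI = ((-15)·4·1²/4-(-15)·4²·1/3-(-15)·1⁴/(24·4))/100000 = 417/640000 rad
Load 2 — uniform load w=-16 kN/m over full span:
  θ_2 = -wx(x²-3Lx+3L²)/(6EI) = -(-16)·1·(1²-3·4·1+3·4²)/(6·100000) = 37/37500 rad
Load 3 — point force P=17 kN at a=4/3 m (b=L-a=8/3):
  θ_3 = -Px(2a-x)/(2EI)  [x≤a] = -17·1·(2·(4/3)-1)/(2·100000) = -17/120000 rad
Load 4 — applied couple M₀=-14 kN·m at a=8/3 m (b=L-a=4/3):
  θ_4 = M₀x/EI  [x≤a] = (-14)·1/100000 = -7/50000 rad
Superposition: θ = Σ θ_i = 4341/3200000 rad ≈ 0.001357 rad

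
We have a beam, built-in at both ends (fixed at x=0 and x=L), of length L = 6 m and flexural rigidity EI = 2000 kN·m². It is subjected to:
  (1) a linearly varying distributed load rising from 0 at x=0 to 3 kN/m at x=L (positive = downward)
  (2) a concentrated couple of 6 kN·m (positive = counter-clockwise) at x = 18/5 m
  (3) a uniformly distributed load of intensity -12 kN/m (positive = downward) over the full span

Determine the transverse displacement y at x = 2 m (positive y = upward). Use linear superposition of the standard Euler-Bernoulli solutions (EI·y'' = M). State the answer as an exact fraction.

y(2) = 247/18750 m

Load 1 — triangular load w₀=3 kN/m (0→w₀ over full span):
  y_1 = -w₀x²(L-x)²(x+2L)/(120LEI) = -3·2²·(6-2)²·(2+2·6)/(120·6·2000) = -7/3750 m
Load 2 — applied couple M₀=6 kN·m at a=18/5 m (b=L-a=12/5):
  y_2 = (R_Ax³/6 - M_Ax²/2)/EI  [x≤a] with R_A=36/25, M_A=48/25 = ((36/25)·2³/6 - (48/25)·2²/2)/2000 = -3/3125 m
Load 3 — uniform load w=-12 kN/m over full span:
  y_3 = -wx²(L-x)²/(24EI) = -(-12)·2²·(6-2)²/(24·2000) = 2/125 m
Superposition: y = Σ y_i = 247/18750 m ≈ 0.013173 m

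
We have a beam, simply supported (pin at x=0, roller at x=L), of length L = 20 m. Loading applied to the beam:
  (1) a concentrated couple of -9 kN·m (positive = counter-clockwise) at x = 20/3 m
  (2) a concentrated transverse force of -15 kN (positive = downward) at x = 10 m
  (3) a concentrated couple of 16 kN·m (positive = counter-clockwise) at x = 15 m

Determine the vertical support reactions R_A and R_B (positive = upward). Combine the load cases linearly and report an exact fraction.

R_A = -143/20 kN, R_B = -157/20 kN

Load 1 — applied couple M₀=-9 kN·m at a=20/3 m (b=L-a=40/3):
  R_A = M₀/L = (-9)/20 = -9/20 kN
  R_B = -M₀/L = -(-9)/20 = 9/20 kN
Load 2 — point force P=-15 kN at a=10 m (b=L-a=10):
  R_A = Pb/L = (-15)·10/20 = -15/2 kN
  R_B = Pa/L = (-15)·10/20 = -15/2 kN
Load 3 — applied couple M₀=16 kN·m at a=15 m (b=L-a=5):
  R_A = M₀/L = 16/20 = 4/5 kN
  R_B = -M₀/L = -16/20 = -4/5 kN
Superposition: R_A = -143/20 kN, R_B = -157/20 kN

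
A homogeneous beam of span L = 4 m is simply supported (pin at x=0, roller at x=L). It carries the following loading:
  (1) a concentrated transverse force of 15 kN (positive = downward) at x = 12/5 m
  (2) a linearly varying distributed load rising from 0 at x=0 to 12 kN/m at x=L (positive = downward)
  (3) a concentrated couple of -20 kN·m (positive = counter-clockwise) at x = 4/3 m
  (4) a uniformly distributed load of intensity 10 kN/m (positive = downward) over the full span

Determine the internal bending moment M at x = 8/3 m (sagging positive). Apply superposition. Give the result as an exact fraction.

Load 1 — point force P=15 kN at a=12/5 m (b=L-a=8/5):
  M_1 = Pa(L-x)/L  [x>a] = 15·(12/5)·(4-(8/3))/4 = 12 kN·m
Load 2 — triangular load w₀=12 kN/m (0→w₀ over full span):
  M_2 = w₀Lx/6 - w₀x³/(6L) = 12·4·(8/3)/6 - 12·(8/3)³/(6·4) = 320/27 kN·m
Load 3 — applied couple M₀=-20 kN·m at a=4/3 m (b=L-a=8/3):
  M_3 = M₀x/L - M₀  [x>a] = (-20)·(8/3)/4 - (-20) = 20/3 kN·m
Load 4 — uniform load w=10 kN/m over full span:
  M_4 = wx(L-x)/2 = 10·(8/3)·(4-(8/3))/2 = 160/9 kN·m
Superposition: M = Σ M_i = 1304/27 kN·m ≈ 48.296296 kN·m

M(8/3) = 1304/27 kN·m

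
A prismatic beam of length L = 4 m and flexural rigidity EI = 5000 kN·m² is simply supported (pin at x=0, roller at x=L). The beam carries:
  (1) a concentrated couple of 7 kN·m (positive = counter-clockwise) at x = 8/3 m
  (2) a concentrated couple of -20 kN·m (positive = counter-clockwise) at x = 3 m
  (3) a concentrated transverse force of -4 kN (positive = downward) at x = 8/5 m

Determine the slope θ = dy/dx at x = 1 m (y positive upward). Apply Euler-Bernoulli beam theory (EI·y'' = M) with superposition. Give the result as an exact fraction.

Load 1 — applied couple M₀=7 kN·m at a=8/3 m (b=L-a=4/3):
  θ_1 = (M₀x²/(2L)+C₁)/EI  [x≤a] with C₁=M₀(3b²-L²)/(6L)=-28/9 = (7·1²/(2·4)+(-28/9))/5000 = -161/360000 rad
Load 2 — applied couple M₀=-20 kN·m at a=3 m (b=L-a=1):
  θ_2 = (M₀x²/(2L)+C₁)/EI  [x≤a] with C₁=M₀(3b²-L²)/(6L)=65/6 = ((-20)·1²/(2·4)+(65/6))/5000 = 1/600 rad
Load 3 — point force P=-4 kN at a=8/5 m (b=L-a=12/5):
  θ_3 = -Pb(L²-b²-3x²)/(6LEI)  [x≤a] = -(-4)·(12/5)·(4²-(12/5)²-3·1²)/(6·4·5000) = 181/312500 rad
Superposition: θ = Σ θ_i = 80939/45000000 rad ≈ 0.001799 rad

θ(1) = 80939/45000000 rad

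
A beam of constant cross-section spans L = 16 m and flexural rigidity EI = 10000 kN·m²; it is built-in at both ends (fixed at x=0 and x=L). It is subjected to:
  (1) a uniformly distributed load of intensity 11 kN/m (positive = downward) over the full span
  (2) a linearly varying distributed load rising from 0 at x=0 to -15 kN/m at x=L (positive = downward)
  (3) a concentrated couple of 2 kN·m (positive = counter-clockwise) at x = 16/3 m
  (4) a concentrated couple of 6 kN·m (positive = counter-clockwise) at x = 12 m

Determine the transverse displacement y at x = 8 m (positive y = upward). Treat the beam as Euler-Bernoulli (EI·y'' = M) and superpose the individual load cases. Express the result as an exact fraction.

Load 1 — uniform load w=11 kN/m over full span:
  y_1 = -wx²(L-x)²/(24EI) = -11·8²·(16-8)²/(24·10000) = -352/1875 m
Load 2 — triangular load w₀=-15 kN/m (0→w₀ over full span):
  y_2 = -w₀x²(L-x)²(x+2L)/(120LEI) = -(-15)·8²·(16-8)²·(8+2·16)/(120·16·10000) = 16/125 m
Load 3 — applied couple M₀=2 kN·m at a=16/3 m (b=L-a=32/3):
  y_3 = (R_Ax³/6 - M_Ax²/2 - M₀(x-a)²/2)/EI  [x>a] with R_A=1/6, M_A=0 = ((1/6)·8³/6 - 0·8²/2 - 2·(8-(16/3))²/2)/10000 = 4/5625 m
Load 4 — applied couple M₀=6 kN·m at a=12 m (b=L-a=4):
  y_4 = (R_Ax³/6 - M_Ax²/2)/EI  [x≤a] with R_A=27/64, M_A=15/8 = ((27/64)·8³/6 - (15/8)·8²/2)/10000 = -3/1250 m
Superposition: y = Σ y_i = -691/11250 m ≈ -0.061422 m

y(8) = -691/11250 m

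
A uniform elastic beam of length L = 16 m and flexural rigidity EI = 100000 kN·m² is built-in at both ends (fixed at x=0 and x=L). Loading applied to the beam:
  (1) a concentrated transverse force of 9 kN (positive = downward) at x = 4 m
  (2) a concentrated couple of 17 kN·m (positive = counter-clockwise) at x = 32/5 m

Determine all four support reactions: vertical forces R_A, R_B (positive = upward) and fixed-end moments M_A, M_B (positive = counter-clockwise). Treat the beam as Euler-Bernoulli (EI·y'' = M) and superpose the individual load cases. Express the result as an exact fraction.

Load 1 — point force P=9 kN at a=4 m (b=L-a=12):
  R_A = Pb²(3a+b)/L³ = 9·12²·(3·4+12)/16³ = 243/32 kN
  M_A = Pab²/L² = 9·4·12²/16² = 81/4 kN·m
  R_B = Pa²(a+3b)/L³ = 9·4²·(4+3·12)/16³ = 45/32 kN
  M_B = -Pa²b/L² = -9·4²·12/16² = -27/4 kN·m
Load 2 — applied couple M₀=17 kN·m at a=32/5 m (b=L-a=48/5):
  R_A = 6M₀ab/L³ = 6·17·(32/5)·(48/5)/16³ = 153/100 kN
  M_A = M₀b(2a-b)/L² = 17·(48/5)·(2·(32/5)-(48/5))/16² = 51/25 kN·m
  R_B = -6M₀ab/L³ = -6·17·(32/5)·(48/5)/16³ = -153/100 kN
  M_B = M₀a(2b-a)/L² = 17·(32/5)·(2·(48/5)-(32/5))/16² = 136/25 kN·m
Superposition: R_A = 7299/800 kN, M_A = 2229/100 kN·m, R_B = -99/800 kN, M_B = -131/100 kN·m

R_A = 7299/800 kN, M_A = 2229/100 kN·m, R_B = -99/800 kN, M_B = -131/100 kN·m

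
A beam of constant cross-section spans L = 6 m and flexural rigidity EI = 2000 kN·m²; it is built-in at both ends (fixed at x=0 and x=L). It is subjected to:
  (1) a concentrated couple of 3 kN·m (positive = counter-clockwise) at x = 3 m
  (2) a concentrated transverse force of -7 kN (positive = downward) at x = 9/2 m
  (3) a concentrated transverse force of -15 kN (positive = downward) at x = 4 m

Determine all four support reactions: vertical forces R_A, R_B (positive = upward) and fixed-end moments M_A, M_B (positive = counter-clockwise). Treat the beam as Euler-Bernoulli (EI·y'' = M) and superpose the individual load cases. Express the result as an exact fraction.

Load 1 — applied couple M₀=3 kN·m at a=3 m (b=L-a=3):
  R_A = 6M₀ab/L³ = 6·3·3·3/6³ = 3/4 kN
  M_A = M₀b(2a-b)/L² = 3·3·(2·3-3)/6² = 3/4 kN·m
  R_B = -6M₀ab/L³ = -6·3·3·3/6³ = -3/4 kN
  M_B = M₀a(2b-a)/L² = 3·3·(2·3-3)/6² = 3/4 kN·m
Load 2 — point force P=-7 kN at a=9/2 m (b=L-a=3/2):
  R_A = Pb²(3a+b)/L³ = (-7)·(3/2)²·(3·(9/2)+(3/2))/6³ = -35/32 kN
  M_A = Pab²/L² = (-7)·(9/2)·(3/2)²/6² = -63/32 kN·m
  R_B = Pa²(a+3b)/L³ = (-7)·(9/2)²·((9/2)+3·(3/2))/6³ = -189/32 kN
  M_B = -Pa²b/L² = -(-7)·(9/2)²·(3/2)/6² = 189/32 kN·m
Load 3 — point force P=-15 kN at a=4 m (b=L-a=2):
  R_A = Pb²(3a+b)/L³ = (-15)·2²·(3·4+2)/6³ = -35/9 kN
  M_A = Pab²/L² = (-15)·4·2²/6² = -20/3 kN·m
  R_B = Pa²(a+3b)/L³ = (-15)·4²·(4+3·2)/6³ = -100/9 kN
  M_B = -Pa²b/L² = -(-15)·4²·2/6² = 40/3 kN·m
Superposition: R_A = -1219/288 kN, M_A = -757/96 kN·m, R_B = -5117/288 kN, M_B = 1919/96 kN·m

R_A = -1219/288 kN, M_A = -757/96 kN·m, R_B = -5117/288 kN, M_B = 1919/96 kN·m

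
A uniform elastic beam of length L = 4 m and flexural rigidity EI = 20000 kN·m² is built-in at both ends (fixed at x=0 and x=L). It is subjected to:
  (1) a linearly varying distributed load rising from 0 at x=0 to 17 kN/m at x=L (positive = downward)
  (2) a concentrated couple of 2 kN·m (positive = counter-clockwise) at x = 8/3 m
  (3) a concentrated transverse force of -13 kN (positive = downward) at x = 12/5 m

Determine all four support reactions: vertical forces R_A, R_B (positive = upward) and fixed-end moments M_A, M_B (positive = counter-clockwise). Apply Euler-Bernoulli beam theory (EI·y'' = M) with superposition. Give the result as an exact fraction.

R_A = 2359/375 kN, M_A = 1778/375 kN·m, R_B = 5516/375 kN, M_B = -764/125 kN·m

Load 1 — triangular load w₀=17 kN/m (0→w₀ over full span):
  R_A = 3w₀L/20 = 3·17·4/20 = 51/5 kN
  M_A = w₀L²/30 = 17·4²/30 = 136/15 kN·m
  R_B = 7w₀L/20 = 7·17·4/20 = 119/5 kN
  M_B = -w₀L²/20 = -17·4²/20 = -68/5 kN·m
Load 2 — applied couple M₀=2 kN·m at a=8/3 m (b=L-a=4/3):
  R_A = 6M₀ab/L³ = 6·2·(8/3)·(4/3)/4³ = 2/3 kN
  M_A = M₀b(2a-b)/L² = 2·(4/3)·(2·(8/3)-(4/3))/4² = 2/3 kN·m
  R_B = -6M₀ab/L³ = -6·2·(8/3)·(4/3)/4³ = -2/3 kN
  M_B = M₀a(2b-a)/L² = 2·(8/3)·(2·(4/3)-(8/3))/4² = 0 kN·m
Load 3 — point force P=-13 kN at a=12/5 m (b=L-a=8/5):
  R_A = Pb²(3a+b)/L³ = (-13)·(8/5)²·(3·(12/5)+(8/5))/4³ = -572/125 kN
  M_A = Pab²/L² = (-13)·(12/5)·(8/5)²/4² = -624/125 kN·m
  R_B = Pa²(a+3b)/L³ = (-13)·(12/5)²·((12/5)+3·(8/5))/4³ = -1053/125 kN
  M_B = -Pa²b/L² = -(-13)·(12/5)²·(8/5)/4² = 936/125 kN·m
Superposition: R_A = 2359/375 kN, M_A = 1778/375 kN·m, R_B = 5516/375 kN, M_B = -764/125 kN·m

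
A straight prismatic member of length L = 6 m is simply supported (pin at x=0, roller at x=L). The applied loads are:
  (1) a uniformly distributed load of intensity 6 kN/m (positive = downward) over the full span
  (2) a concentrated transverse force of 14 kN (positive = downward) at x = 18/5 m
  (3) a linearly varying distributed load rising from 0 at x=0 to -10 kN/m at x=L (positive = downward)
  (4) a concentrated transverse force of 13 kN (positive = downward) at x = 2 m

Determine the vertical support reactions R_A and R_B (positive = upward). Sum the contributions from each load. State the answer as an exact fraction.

Load 1 — uniform load w=6 kN/m over full span:
  R_A = wL/2 = 6·6/2 = 18 kN
  R_B = wL/2 = 6·6/2 = 18 kN
Load 2 — point force P=14 kN at a=18/5 m (b=L-a=12/5):
  R_A = Pb/L = 14·(12/5)/6 = 28/5 kN
  R_B = Pa/L = 14·(18/5)/6 = 42/5 kN
Load 3 — triangular load w₀=-10 kN/m (0→w₀ over full span):
  R_A = w₀L/6 = (-10)·6/6 = -10 kN
  R_B = w₀L/3 = (-10)·6/3 = -20 kN
Load 4 — point force P=13 kN at a=2 m (b=L-a=4):
  R_A = Pb/L = 13·4/6 = 26/3 kN
  R_B = Pa/L = 13·2/6 = 13/3 kN
Superposition: R_A = 334/15 kN, R_B = 161/15 kN

R_A = 334/15 kN, R_B = 161/15 kN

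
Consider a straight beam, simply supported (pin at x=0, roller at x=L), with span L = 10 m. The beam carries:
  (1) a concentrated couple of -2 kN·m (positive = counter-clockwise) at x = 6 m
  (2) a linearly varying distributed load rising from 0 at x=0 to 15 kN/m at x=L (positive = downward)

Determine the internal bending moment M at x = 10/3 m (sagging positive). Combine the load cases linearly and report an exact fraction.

Load 1 — applied couple M₀=-2 kN·m at a=6 m (b=L-a=4):
  M_1 = M₀x/L  [x≤a] = (-2)·(10/3)/10 = -2/3 kN·m
Load 2 — triangular load w₀=15 kN/m (0→w₀ over full span):
  M_2 = w₀Lx/6 - w₀x³/(6L) = 15·10·(10/3)/6 - 15·(10/3)³/(6·10) = 2000/27 kN·m
Superposition: M = Σ M_i = 1982/27 kN·m ≈ 73.407407 kN·m

M(10/3) = 1982/27 kN·m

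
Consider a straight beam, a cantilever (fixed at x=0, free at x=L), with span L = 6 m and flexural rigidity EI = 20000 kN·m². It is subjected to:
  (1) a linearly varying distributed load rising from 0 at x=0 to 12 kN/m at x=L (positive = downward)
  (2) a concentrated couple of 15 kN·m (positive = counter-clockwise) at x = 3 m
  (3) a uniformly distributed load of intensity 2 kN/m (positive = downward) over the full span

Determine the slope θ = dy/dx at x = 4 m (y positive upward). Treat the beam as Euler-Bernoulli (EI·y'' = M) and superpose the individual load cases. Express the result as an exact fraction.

Load 1 — triangular load w₀=12 kN/m (0→w₀ over full span):
  θ_1 = (w₀Lx²/4-w₀L²x/3-w₀x⁴/(24L))/EI = (12·6·4²/4-12·6²·4/3-12·4⁴/(24·6))/20000 = -29/1875 rad
Load 2 — applied couple M₀=15 kN·m at a=3 m (b=L-a=3):
  θ_2 = M₀a/EI  [x>a] = 15·3/20000 = 9/4000 rad
Load 3 — uniform load w=2 kN/m over full span:
  θ_3 = -wx(x²-3Lx+3L²)/(6EI) = -2·4·(4²-3·6·4+3·6²)/(6·20000) = -13/3750 rad
Superposition: θ = Σ θ_i = -1001/60000 rad ≈ -0.016683 rad

θ(4) = -1001/60000 rad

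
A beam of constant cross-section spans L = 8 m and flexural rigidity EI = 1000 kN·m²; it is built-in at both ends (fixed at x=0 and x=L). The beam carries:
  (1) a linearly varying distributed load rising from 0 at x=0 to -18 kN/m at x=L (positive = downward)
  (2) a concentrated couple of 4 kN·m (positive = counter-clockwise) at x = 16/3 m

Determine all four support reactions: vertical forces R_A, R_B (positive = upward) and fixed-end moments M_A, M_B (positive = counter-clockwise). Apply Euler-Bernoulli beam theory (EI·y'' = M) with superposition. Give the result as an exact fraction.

R_A = -314/15 kN, M_A = -556/15 kN·m, R_B = -766/15 kN, M_B = 288/5 kN·m

Load 1 — triangular load w₀=-18 kN/m (0→w₀ over full span):
  R_A = 3w₀L/20 = 3·(-18)·8/20 = -108/5 kN
  M_A = w₀L²/30 = (-18)·8²/30 = -192/5 kN·m
  R_B = 7w₀L/20 = 7·(-18)·8/20 = -252/5 kN
  M_B = -w₀L²/20 = -(-18)·8²/20 = 288/5 kN·m
Load 2 — applied couple M₀=4 kN·m at a=16/3 m (b=L-a=8/3):
  R_A = 6M₀ab/L³ = 6·4·(16/3)·(8/3)/8³ = 2/3 kN
  M_A = M₀b(2a-b)/L² = 4·(8/3)·(2·(16/3)-(8/3))/8² = 4/3 kN·m
  R_B = -6M₀ab/L³ = -6·4·(16/3)·(8/3)/8³ = -2/3 kN
  M_B = M₀a(2b-a)/L² = 4·(16/3)·(2·(8/3)-(16/3))/8² = 0 kN·m
Superposition: R_A = -314/15 kN, M_A = -556/15 kN·m, R_B = -766/15 kN, M_B = 288/5 kN·m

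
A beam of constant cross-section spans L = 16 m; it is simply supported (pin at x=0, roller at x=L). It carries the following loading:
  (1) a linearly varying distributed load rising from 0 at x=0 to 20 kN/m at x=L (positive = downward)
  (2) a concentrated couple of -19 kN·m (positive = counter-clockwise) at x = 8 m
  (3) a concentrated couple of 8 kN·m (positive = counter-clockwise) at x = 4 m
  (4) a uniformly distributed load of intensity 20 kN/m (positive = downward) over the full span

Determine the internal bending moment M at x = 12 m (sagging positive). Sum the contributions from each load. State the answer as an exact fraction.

M(12) = 3051/4 kN·m

Load 1 — triangular load w₀=20 kN/m (0→w₀ over full span):
  M_1 = w₀Lx/6 - w₀x³/(6L) = 20·16·12/6 - 20·12³/(6·16) = 280 kN·m
Load 2 — applied couple M₀=-19 kN·m at a=8 m (b=L-a=8):
  M_2 = M₀x/L - M₀  [x>a] = (-19)·12/16 - (-19) = 19/4 kN·m
Load 3 — applied couple M₀=8 kN·m at a=4 m (b=L-a=12):
  M_3 = M₀x/L - M₀  [x>a] = 8·12/16 - 8 = -2 kN·m
Load 4 — uniform load w=20 kN/m over full span:
  M_4 = wx(L-x)/2 = 20·12·(16-12)/2 = 480 kN·m
Superposition: M = Σ M_i = 3051/4 kN·m ≈ 762.750000 kN·m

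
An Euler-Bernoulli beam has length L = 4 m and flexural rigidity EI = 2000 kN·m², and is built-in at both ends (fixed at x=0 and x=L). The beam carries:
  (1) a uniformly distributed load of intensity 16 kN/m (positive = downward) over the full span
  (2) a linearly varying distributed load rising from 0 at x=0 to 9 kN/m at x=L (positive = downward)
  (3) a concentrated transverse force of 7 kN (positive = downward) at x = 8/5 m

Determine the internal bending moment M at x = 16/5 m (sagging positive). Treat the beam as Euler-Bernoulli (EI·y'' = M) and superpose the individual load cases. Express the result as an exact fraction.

M(16/5) = -2584/1875 kN·m

Load 1 — uniform load w=16 kN/m over full span:
  M_1 = wLx/2 - wL²/12 - wx²/2 = 16·4·(16/5)/2 - 16·4²/12 - 16·(16/5)²/2 = -64/75 kN·m
Load 2 — triangular load w₀=9 kN/m (0→w₀ over full span):
  M_2 = 3w₀Lx/20 - w₀L²/30 - w₀x³/(6L) = 3·9·4·(16/5)/20 - 9·4²/30 - 9·(16/5)³/(6·4) = 24/125 kN·m
Load 3 — point force P=7 kN at a=8/5 m (b=L-a=12/5):
  M_3 = Pa²(a+3b)(L-x)/L³ - Pa²b/L²  [x>a] = 7·(8/5)²·((8/5)+3·(12/5))·(4-(16/5))/4³ - 7·(8/5)²·(12/5)/4² = -448/625 kN·m
Superposition: M = Σ M_i = -2584/1875 kN·m ≈ -1.378133 kN·m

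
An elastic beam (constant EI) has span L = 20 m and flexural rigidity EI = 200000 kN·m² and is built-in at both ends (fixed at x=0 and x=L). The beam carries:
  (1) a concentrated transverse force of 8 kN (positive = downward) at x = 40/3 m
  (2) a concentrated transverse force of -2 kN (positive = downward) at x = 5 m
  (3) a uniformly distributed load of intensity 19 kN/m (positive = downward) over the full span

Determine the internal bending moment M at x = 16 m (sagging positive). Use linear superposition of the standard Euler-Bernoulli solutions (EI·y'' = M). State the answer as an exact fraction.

Load 1 — point force P=8 kN at a=40/3 m (b=L-a=20/3):
  M_1 = Pa²(a+3b)(L-x)/L³ - Pa²b/L²  [x>a] = 8·(40/3)²·((40/3)+3·(20/3))·(20-16)/20³ - 8·(40/3)²·(20/3)/20² = 0 kN·m
Load 2 — point force P=-2 kN at a=5 m (b=L-a=15):
  M_2 = Pa²(a+3b)(L-x)/L³ - Pa²b/L²  [x>a] = (-2)·5²·(5+3·15)·(20-16)/20³ - (-2)·5²·15/20² = 5/8 kN·m
Load 3 — uniform load w=19 kN/m over full span:
  M_3 = wLx/2 - wL²/12 - wx²/2 = 19·20·16/2 - 19·20²/12 - 19·16²/2 = -76/3 kN·m
Superposition: M = Σ M_i = -593/24 kN·m ≈ -24.708333 kN·m

M(16) = -593/24 kN·m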